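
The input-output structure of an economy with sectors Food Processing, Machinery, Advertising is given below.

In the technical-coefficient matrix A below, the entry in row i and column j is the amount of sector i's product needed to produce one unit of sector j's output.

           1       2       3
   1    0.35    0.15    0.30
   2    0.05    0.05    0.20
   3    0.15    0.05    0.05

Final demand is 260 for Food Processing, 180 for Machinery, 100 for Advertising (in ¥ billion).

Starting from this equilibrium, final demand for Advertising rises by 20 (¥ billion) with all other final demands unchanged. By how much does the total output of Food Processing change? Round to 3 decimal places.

Δx_1 = 12.000

I − A =
  [   0.65    -0.15    -0.30]
  [  -0.05     0.95    -0.20]
  [  -0.15    -0.05     0.95]
Cofactors of I−A, C_ij = (−1)^(i+j)·(minor ij) (rows/columns in the sector order above):
  C_11 = (0.95)(0.95) − (-0.20)(-0.05) = 0.8925
  C_12 = −[(-0.05)(0.95) − (-0.20)(-0.15)] = 0.0775
  C_13 = (-0.05)(-0.05) − (0.95)(-0.15) = 0.1450
  C_21 = −[(-0.15)(0.95) − (-0.30)(-0.05)] = 0.1575
  C_22 = (0.65)(0.95) − (-0.30)(-0.15) = 0.5725
  C_23 = −[(0.65)(-0.05) − (-0.15)(-0.15)] = 0.0550
  C_31 = (-0.15)(-0.20) − (-0.30)(0.95) = 0.3150
  C_32 = −[(0.65)(-0.20) − (-0.30)(-0.05)] = 0.1450
  C_33 = (0.65)(0.95) − (-0.15)(-0.05) = 0.6100
det(I−A) = Σ_j (I−A)_1j·C_1j = (0.65)(0.8925) + (-0.15)(0.0775) + (-0.30)(0.1450) = 0.5250
adj(I−A) = Cᵀ =
  [ 0.8925   0.1575   0.3150]
  [ 0.0775   0.5725   0.1450]
  [ 0.1450   0.0550   0.6100]
(I − A)⁻¹ = adj(I−A) / det(I−A) ≈
  [   1.7000     0.3000     0.6000]
  [   0.1476     1.0905     0.2762]
  [   0.2762     0.1048     1.1619]
Δx = (I − A)⁻¹ Δd with Δd having +20 in the Advertising component and 0 elsewhere.
So Δx_1 = L_13 · (+20), where L_13 = adj(I−A)_13 / det(I−A) = 0.3150 / 0.5250.
Δx_1 = 0.3150 × (+20) / 0.5250 = 6.30 / 0.5250 = 12.000.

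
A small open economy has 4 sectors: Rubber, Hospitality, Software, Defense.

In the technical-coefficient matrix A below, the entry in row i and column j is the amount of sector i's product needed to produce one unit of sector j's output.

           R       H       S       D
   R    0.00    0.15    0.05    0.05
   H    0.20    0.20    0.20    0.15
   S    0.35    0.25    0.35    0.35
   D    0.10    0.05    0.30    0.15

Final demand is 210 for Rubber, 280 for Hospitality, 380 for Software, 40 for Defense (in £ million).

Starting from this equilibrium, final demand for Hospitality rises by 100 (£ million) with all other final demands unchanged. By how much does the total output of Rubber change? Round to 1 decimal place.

Δx_R = 34.3

I − A =
  [   1.00    -0.15    -0.05    -0.05]
  [  -0.20     0.80    -0.20    -0.15]
  [  -0.35    -0.25     0.65    -0.35]
  [  -0.10    -0.05    -0.30     0.85]
Compute the cofactors C_ij = (−1)^(i+j)·(3×3 minor ij) of I−A; the adjugate is their transpose:
adj(I−A) = Cᵀ =
  [ 0.295875   0.084000   0.078375   0.064500]
  [ 0.181500   0.422375   0.226250   0.178375]
  [ 0.313125   0.279500   0.640250   0.331375]
  [ 0.156000   0.133375   0.248500   0.423500]
det(I−A) = Σ_j (I−A)_1j·C_1j = (1.00)(0.295875) + (-0.15)(0.181500) + (-0.05)(0.313125) + (-0.05)(0.156000) = 0.24519375
(I − A)⁻¹ = adj(I−A) / det(I−A) ≈
  [   1.2067     0.3426     0.3196     0.2631]
  [   0.7402     1.7226     0.9227     0.7275]
  [   1.2771     1.1399     2.6112     1.3515]
  [   0.6362     0.5440     1.0135     1.7272]
Δx = (I − A)⁻¹ Δd with Δd having +100 in the Hospitality component and 0 elsewhere.
So Δx_R = L_RH · (+100), where L_RH = adj(I−A)_RH / det(I−A) = 0.084000 / 0.24519375.
Δx_R = 0.084000 × (+100) / 0.24519375 = 8.40 / 0.24519375 ≈ 34.3.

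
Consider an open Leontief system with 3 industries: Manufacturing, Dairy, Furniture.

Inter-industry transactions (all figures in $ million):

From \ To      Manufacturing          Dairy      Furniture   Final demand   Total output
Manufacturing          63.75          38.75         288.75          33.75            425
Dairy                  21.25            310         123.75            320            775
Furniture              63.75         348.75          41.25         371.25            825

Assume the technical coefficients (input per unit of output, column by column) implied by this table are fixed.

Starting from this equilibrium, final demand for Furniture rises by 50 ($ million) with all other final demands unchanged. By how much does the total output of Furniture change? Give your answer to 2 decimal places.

Technical coefficients a_ij = z_ij / X_j:
  a_11 = 63.75/425 = 0.15, a_21 = 21.25/425 = 0.05, a_31 = 63.75/425 = 0.15
  a_12 = 38.75/775 = 0.05, a_22 = 310/775 = 0.40, a_32 = 348.75/775 = 0.45
  a_13 = 288.75/825 = 0.35, a_23 = 123.75/825 = 0.15, a_33 = 41.25/825 = 0.05
I − A =
  [   0.85    -0.05    -0.35]
  [  -0.05     0.60    -0.15]
  [  -0.15    -0.45     0.95]
Cofactors of I−A, C_ij = (−1)^(i+j)·(minor ij) (rows/columns in the sector order above):
  C_11 = (0.60)(0.95) − (-0.15)(-0.45) = 0.5025
  C_12 = −[(-0.05)(0.95) − (-0.15)(-0.15)] = 0.0700
  C_13 = (-0.05)(-0.45) − (0.60)(-0.15) = 0.1125
  C_21 = −[(-0.05)(0.95) − (-0.35)(-0.45)] = 0.2050
  C_22 = (0.85)(0.95) − (-0.35)(-0.15) = 0.7550
  C_23 = −[(0.85)(-0.45) − (-0.05)(-0.15)] = 0.3900
  C_31 = (-0.05)(-0.15) − (-0.35)(0.60) = 0.2175
  C_32 = −[(0.85)(-0.15) − (-0.35)(-0.05)] = 0.1450
  C_33 = (0.85)(0.60) − (-0.05)(-0.05) = 0.5075
det(I−A) = Σ_j (I−A)_1j·C_1j = (0.85)(0.5025) + (-0.05)(0.0700) + (-0.35)(0.1125) = 0.38425
adj(I−A) = Cᵀ =
  [ 0.5025   0.2050   0.2175]
  [ 0.0700   0.7550   0.1450]
  [ 0.1125   0.3900   0.5075]
(I − A)⁻¹ = adj(I−A) / det(I−A) ≈
  [   1.3077     0.5335     0.5660]
  [   0.1822     1.9649     0.3774]
  [   0.2928     1.0150     1.3208]
Δx = (I − A)⁻¹ Δd with Δd having +50 in the Furniture component and 0 elsewhere.
So Δx_3 = L_33 · (+50), where L_33 = adj(I−A)_33 / det(I−A) = 0.5075 / 0.38425.
Δx_3 = 0.5075 × (+50) / 0.38425 = 25.375 / 0.38425 ≈ 66.04.

Δx_3 = 66.04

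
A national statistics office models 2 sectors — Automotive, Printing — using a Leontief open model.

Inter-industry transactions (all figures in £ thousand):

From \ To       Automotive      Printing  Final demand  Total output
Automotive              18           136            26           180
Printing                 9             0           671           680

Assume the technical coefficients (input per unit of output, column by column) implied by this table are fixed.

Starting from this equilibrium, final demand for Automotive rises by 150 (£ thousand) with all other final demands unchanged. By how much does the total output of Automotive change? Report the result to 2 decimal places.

Δx_1 = 168.54

Technical coefficients a_ij = z_ij / X_j:
  a_11 = 18/180 = 0.10, a_21 = 9/180 = 0.05
  a_12 = 136/680 = 0.20, a_22 = 0/680 = 0.00
I − A =
  [   0.90    -0.20]
  [  -0.05     1.00]
det(I−A) = (0.90)(1.00) − (-0.20)(-0.05) = 0.8900
adj(I−A) = [[1.00, 0.20], [0.05, 0.90]]
(I − A)⁻¹ = adj(I−A) / det(I−A) ≈
  [   1.1236     0.2247]
  [   0.0562     1.0112]
Δx = (I − A)⁻¹ Δd with Δd having +150 in the Automotive component and 0 elsewhere.
So Δx_1 = L_11 · (+150), where L_11 = adj(I−A)_11 / det(I−A) = 1.00 / 0.8900.
Δx_1 = 1.00 × (+150) / 0.8900 = 150.00 / 0.8900 ≈ 168.54.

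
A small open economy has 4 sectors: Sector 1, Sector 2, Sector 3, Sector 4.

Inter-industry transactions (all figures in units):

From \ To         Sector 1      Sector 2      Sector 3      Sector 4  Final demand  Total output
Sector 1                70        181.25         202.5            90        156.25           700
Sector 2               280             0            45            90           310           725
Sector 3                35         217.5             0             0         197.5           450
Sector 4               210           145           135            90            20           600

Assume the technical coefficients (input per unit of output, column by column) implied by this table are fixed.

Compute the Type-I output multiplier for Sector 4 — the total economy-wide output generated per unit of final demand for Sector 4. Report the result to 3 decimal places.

m_4 = 2.459

Technical coefficients a_ij = z_ij / X_j:
  a_11 = 70/700 = 0.10, a_21 = 280/700 = 0.40, a_31 = 35/700 = 0.05, a_41 = 210/700 = 0.30
  a_12 = 181.25/725 = 0.25, a_22 = 0/725 = 0.00, a_32 = 217.5/725 = 0.30, a_42 = 145/725 = 0.20
  a_13 = 202.5/450 = 0.45, a_23 = 45/450 = 0.10, a_33 = 0/450 = 0.00, a_43 = 135/450 = 0.30
  a_14 = 90/600 = 0.15, a_24 = 90/600 = 0.15, a_34 = 0/600 = 0.00, a_44 = 90/600 = 0.15
I − A =
  [   0.90    -0.25    -0.45    -0.15]
  [  -0.40     1.00    -0.10    -0.15]
  [  -0.05    -0.30     1.00     0.00]
  [  -0.30    -0.20    -0.30     0.85]
Compute the cofactors C_ij = (−1)^(i+j)·(3×3 minor ij) of I−A; the adjugate is their transpose:
adj(I−A) = Cᵀ =
  [ 0.781000   0.370750   0.449500   0.203250]
  [ 0.391500   0.698625   0.303750   0.192375]
  [ 0.156500   0.228125   0.584750   0.067875]
  [ 0.423000   0.375750   0.436500   0.695250]
det(I−A) = Σ_j (I−A)_1j·C_1j = (0.90)(0.781000) + (-0.25)(0.391500) + (-0.45)(0.156500) + (-0.15)(0.423000) = 0.47115
(I − A)⁻¹ = adj(I−A) / det(I−A) ≈
  [   1.6576     0.7869     0.9540     0.4314]
  [   0.8309     1.4828     0.6447     0.4083]
  [   0.3322     0.4842     1.2411     0.1441]
  [   0.8978     0.7975     0.9265     1.4756]
The output multiplier for sector j is the column-j sum of the Leontief inverse (I − A)⁻¹ = adj(I−A) / det(I−A).
Column 4 of adj(I−A): (0.203250, 0.192375, 0.067875, 0.695250); det(I−A) = 0.47115.
m_4 = (0.203250 + 0.192375 + 0.067875 + 0.695250) / 0.47115 = 1.15875 / 0.47115 ≈ 2.459.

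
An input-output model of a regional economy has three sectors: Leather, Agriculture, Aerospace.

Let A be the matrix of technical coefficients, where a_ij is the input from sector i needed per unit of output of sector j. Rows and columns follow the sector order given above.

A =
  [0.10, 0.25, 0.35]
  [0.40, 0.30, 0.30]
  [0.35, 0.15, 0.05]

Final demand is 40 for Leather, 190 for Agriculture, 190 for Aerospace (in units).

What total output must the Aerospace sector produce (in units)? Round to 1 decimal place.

x_3 = 470.2

I − A =
  [   0.90    -0.25    -0.35]
  [  -0.40     0.70    -0.30]
  [  -0.35    -0.15     0.95]
Cofactors of I−A, C_ij = (−1)^(i+j)·(minor ij) (rows/columns in the sector order above):
  C_11 = (0.70)(0.95) − (-0.30)(-0.15) = 0.6200
  C_12 = −[(-0.40)(0.95) − (-0.30)(-0.35)] = 0.4850
  C_13 = (-0.40)(-0.15) − (0.70)(-0.35) = 0.3050
  C_21 = −[(-0.25)(0.95) − (-0.35)(-0.15)] = 0.2900
  C_22 = (0.90)(0.95) − (-0.35)(-0.35) = 0.7325
  C_23 = −[(0.90)(-0.15) − (-0.25)(-0.35)] = 0.2225
  C_31 = (-0.25)(-0.30) − (-0.35)(0.70) = 0.3200
  C_32 = −[(0.90)(-0.30) − (-0.35)(-0.40)] = 0.4100
  C_33 = (0.90)(0.70) − (-0.25)(-0.40) = 0.5300
det(I−A) = Σ_j (I−A)_1j·C_1j = (0.90)(0.6200) + (-0.25)(0.4850) + (-0.35)(0.3050) = 0.3300
adj(I−A) = Cᵀ =
  [ 0.6200   0.2900   0.3200]
  [ 0.4850   0.7325   0.4100]
  [ 0.3050   0.2225   0.5300]
(I − A)⁻¹ = adj(I−A) / det(I−A) ≈
  [   1.8788     0.8788     0.9697]
  [   1.4697     2.2197     1.2424]
  [   0.9242     0.6742     1.6061]
x = (I − A)⁻¹ d = adj(I−A)·d / det(I−A), with det(I−A) = 0.3300:
  x_1 = (0.6200·40 + 0.2900·190 + 0.3200·190) / 0.3300 = 140.70 / 0.3300 ≈ 426.4
  x_2 = (0.4850·40 + 0.7325·190 + 0.4100·190) / 0.3300 = 236.475 / 0.3300 ≈ 716.6
  x_3 = (0.3050·40 + 0.2225·190 + 0.5300·190) / 0.3300 = 155.175 / 0.3300 ≈ 470.2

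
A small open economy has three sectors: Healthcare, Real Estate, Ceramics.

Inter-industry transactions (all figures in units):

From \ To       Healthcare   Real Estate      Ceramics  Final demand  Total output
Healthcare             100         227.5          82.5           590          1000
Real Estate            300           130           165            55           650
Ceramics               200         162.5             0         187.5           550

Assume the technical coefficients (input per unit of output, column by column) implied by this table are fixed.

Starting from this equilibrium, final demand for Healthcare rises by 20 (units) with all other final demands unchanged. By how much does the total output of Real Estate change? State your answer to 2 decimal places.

Δx_R = 14.66

Technical coefficients a_ij = z_ij / X_j:
  a_HH = 100/1000 = 0.10, a_RH = 300/1000 = 0.30, a_CH = 200/1000 = 0.20
  a_HR = 227.5/650 = 0.35, a_RR = 130/650 = 0.20, a_CR = 162.5/650 = 0.25
  a_HC = 82.5/550 = 0.15, a_RC = 165/550 = 0.30, a_CC = 0/550 = 0.00
I − A =
  [   0.90    -0.35    -0.15]
  [  -0.30     0.80    -0.30]
  [  -0.20    -0.25     1.00]
Cofactors of I−A, C_ij = (−1)^(i+j)·(minor ij) (rows/columns in the sector order above):
  C_11 = (0.80)(1.00) − (-0.30)(-0.25) = 0.7250
  C_12 = −[(-0.30)(1.00) − (-0.30)(-0.20)] = 0.3600
  C_13 = (-0.30)(-0.25) − (0.80)(-0.20) = 0.2350
  C_21 = −[(-0.35)(1.00) − (-0.15)(-0.25)] = 0.3875
  C_22 = (0.90)(1.00) − (-0.15)(-0.20) = 0.8700
  C_23 = −[(0.90)(-0.25) − (-0.35)(-0.20)] = 0.2950
  C_31 = (-0.35)(-0.30) − (-0.15)(0.80) = 0.2250
  C_32 = −[(0.90)(-0.30) − (-0.15)(-0.30)] = 0.3150
  C_33 = (0.90)(0.80) − (-0.35)(-0.30) = 0.6150
det(I−A) = Σ_j (I−A)_1j·C_1j = (0.90)(0.7250) + (-0.35)(0.3600) + (-0.15)(0.2350) = 0.49125
adj(I−A) = Cᵀ =
  [ 0.7250   0.3875   0.2250]
  [ 0.3600   0.8700   0.3150]
  [ 0.2350   0.2950   0.6150]
(I − A)⁻¹ = adj(I−A) / det(I−A) ≈
  [   1.4758     0.7888     0.4580]
  [   0.7328     1.7710     0.6412]
  [   0.4784     0.6005     1.2519]
Δx = (I − A)⁻¹ Δd with Δd having +20 in the Healthcare component and 0 elsewhere.
So Δx_R = L_RH · (+20), where L_RH = adj(I−A)_RH / det(I−A) = 0.3600 / 0.49125.
Δx_R = 0.3600 × (+20) / 0.49125 = 7.20 / 0.49125 ≈ 14.66.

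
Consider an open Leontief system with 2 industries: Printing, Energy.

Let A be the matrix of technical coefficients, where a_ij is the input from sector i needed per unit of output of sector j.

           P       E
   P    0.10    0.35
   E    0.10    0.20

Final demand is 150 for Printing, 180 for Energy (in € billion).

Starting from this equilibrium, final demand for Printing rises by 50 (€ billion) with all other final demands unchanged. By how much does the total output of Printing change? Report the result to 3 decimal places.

I − A =
  [   0.90    -0.35]
  [  -0.10     0.80]
det(I−A) = (0.90)(0.80) − (-0.35)(-0.10) = 0.6850
adj(I−A) = [[0.80, 0.35], [0.10, 0.90]]
(I − A)⁻¹ = adj(I−A) / det(I−A) ≈
  [   1.1679     0.5109]
  [   0.1460     1.3139]
Δx = (I − A)⁻¹ Δd with Δd having +50 in the Printing component and 0 elsewhere.
So Δx_P = L_PP · (+50), where L_PP = adj(I−A)_PP / det(I−A) = 0.80 / 0.6850.
Δx_P = 0.80 × (+50) / 0.6850 = 40.00 / 0.6850 ≈ 58.394.

Δx_P = 58.394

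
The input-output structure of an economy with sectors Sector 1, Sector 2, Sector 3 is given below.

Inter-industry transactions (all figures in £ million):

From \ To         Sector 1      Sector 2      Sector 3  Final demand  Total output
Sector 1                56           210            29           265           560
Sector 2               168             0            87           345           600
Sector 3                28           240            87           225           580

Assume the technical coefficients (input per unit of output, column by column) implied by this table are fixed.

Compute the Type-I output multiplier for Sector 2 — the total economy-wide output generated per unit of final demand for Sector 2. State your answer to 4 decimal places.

Technical coefficients a_ij = z_ij / X_j:
  a_11 = 56/560 = 0.10, a_21 = 168/560 = 0.30, a_31 = 28/560 = 0.05
  a_12 = 210/600 = 0.35, a_22 = 0/600 = 0.00, a_32 = 240/600 = 0.40
  a_13 = 29/580 = 0.05, a_23 = 87/580 = 0.15, a_33 = 87/580 = 0.15
I − A =
  [   0.90    -0.35    -0.05]
  [  -0.30     1.00    -0.15]
  [  -0.05    -0.40     0.85]
Cofactors of I−A, C_ij = (−1)^(i+j)·(minor ij) (rows/columns in the sector order above):
  C_11 = (1.00)(0.85) − (-0.15)(-0.40) = 0.7900
  C_12 = −[(-0.30)(0.85) − (-0.15)(-0.05)] = 0.2625
  C_13 = (-0.30)(-0.40) − (1.00)(-0.05) = 0.1700
  C_21 = −[(-0.35)(0.85) − (-0.05)(-0.40)] = 0.3175
  C_22 = (0.90)(0.85) − (-0.05)(-0.05) = 0.7625
  C_23 = −[(0.90)(-0.40) − (-0.35)(-0.05)] = 0.3775
  C_31 = (-0.35)(-0.15) − (-0.05)(1.00) = 0.1025
  C_32 = −[(0.90)(-0.15) − (-0.05)(-0.30)] = 0.1500
  C_33 = (0.90)(1.00) − (-0.35)(-0.30) = 0.7950
det(I−A) = Σ_j (I−A)_1j·C_1j = (0.90)(0.7900) + (-0.35)(0.2625) + (-0.05)(0.1700) = 0.610625
adj(I−A) = Cᵀ =
  [ 0.7900   0.3175   0.1025]
  [ 0.2625   0.7625   0.1500]
  [ 0.1700   0.3775   0.7950]
(I − A)⁻¹ = adj(I−A) / det(I−A) ≈
  [   1.29376     0.51996     0.16786]
  [   0.42989     1.24872     0.24565]
  [   0.27840     0.61822     1.30194]
The output multiplier for sector j is the column-j sum of the Leontief inverse (I − A)⁻¹ = adj(I−A) / det(I−A).
Column 2 of adj(I−A): (0.3175, 0.7625, 0.3775); det(I−A) = 0.610625.
m_2 = (0.3175 + 0.7625 + 0.3775) / 0.610625 = 1.4575 / 0.610625 ≈ 2.3869.

m_2 = 2.3869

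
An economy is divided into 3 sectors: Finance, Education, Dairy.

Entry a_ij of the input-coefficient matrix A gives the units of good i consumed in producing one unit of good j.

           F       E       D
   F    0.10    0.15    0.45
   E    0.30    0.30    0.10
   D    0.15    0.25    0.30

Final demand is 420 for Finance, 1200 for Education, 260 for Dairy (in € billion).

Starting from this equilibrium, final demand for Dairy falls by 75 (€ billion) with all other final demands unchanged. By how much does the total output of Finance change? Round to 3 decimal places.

I − A =
  [   0.90    -0.15    -0.45]
  [  -0.30     0.70    -0.10]
  [  -0.15    -0.25     0.70]
Cofactors of I−A, C_ij = (−1)^(i+j)·(minor ij) (rows/columns in the sector order above):
  C_11 = (0.70)(0.70) − (-0.10)(-0.25) = 0.4650
  C_12 = −[(-0.30)(0.70) − (-0.10)(-0.15)] = 0.2250
  C_13 = (-0.30)(-0.25) − (0.70)(-0.15) = 0.1800
  C_21 = −[(-0.15)(0.70) − (-0.45)(-0.25)] = 0.2175
  C_22 = (0.90)(0.70) − (-0.45)(-0.15) = 0.5625
  C_23 = −[(0.90)(-0.25) − (-0.15)(-0.15)] = 0.2475
  C_31 = (-0.15)(-0.10) − (-0.45)(0.70) = 0.3300
  C_32 = −[(0.90)(-0.10) − (-0.45)(-0.30)] = 0.2250
  C_33 = (0.90)(0.70) − (-0.15)(-0.30) = 0.5850
det(I−A) = Σ_j (I−A)_1j·C_1j = (0.90)(0.4650) + (-0.15)(0.2250) + (-0.45)(0.1800) = 0.30375
adj(I−A) = Cᵀ =
  [ 0.4650   0.2175   0.3300]
  [ 0.2250   0.5625   0.2250]
  [ 0.1800   0.2475   0.5850]
(I − A)⁻¹ = adj(I−A) / det(I−A) ≈
  [   1.5309     0.7160     1.0864]
  [   0.7407     1.8519     0.7407]
  [   0.5926     0.8148     1.9259]
Δx = (I − A)⁻¹ Δd with Δd having -75 in the Dairy component and 0 elsewhere.
So Δx_F = L_FD · (-75), where L_FD = adj(I−A)_FD / det(I−A) = 0.3300 / 0.30375.
Δx_F = 0.3300 × (-75) / 0.30375 = -24.75 / 0.30375 ≈ -81.481.

Δx_F = -81.481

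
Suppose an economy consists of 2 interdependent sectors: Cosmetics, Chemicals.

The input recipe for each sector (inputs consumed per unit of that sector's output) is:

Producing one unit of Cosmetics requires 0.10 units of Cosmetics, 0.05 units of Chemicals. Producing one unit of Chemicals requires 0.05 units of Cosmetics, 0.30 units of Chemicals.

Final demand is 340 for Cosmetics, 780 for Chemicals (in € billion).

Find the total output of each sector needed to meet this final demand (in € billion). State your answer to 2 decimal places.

I − A =
  [   0.90    -0.05]
  [  -0.05     0.70]
det(I−A) = (0.90)(0.70) − (-0.05)(-0.05) = 0.6275
adj(I−A) = [[0.70, 0.05], [0.05, 0.90]]
(I − A)⁻¹ = adj(I−A) / det(I−A) ≈
  [   1.1155     0.0797]
  [   0.0797     1.4343]
x = (I − A)⁻¹ d = adj(I−A)·d / det(I−A), with det(I−A) = 0.6275:
  x_1 = (0.70·340 + 0.05·780) / 0.6275 = 277.00 / 0.6275 ≈ 441.43
  x_2 = (0.05·340 + 0.90·780) / 0.6275 = 719.00 / 0.6275 ≈ 1145.82

x_1 = 441.43, x_2 = 1145.82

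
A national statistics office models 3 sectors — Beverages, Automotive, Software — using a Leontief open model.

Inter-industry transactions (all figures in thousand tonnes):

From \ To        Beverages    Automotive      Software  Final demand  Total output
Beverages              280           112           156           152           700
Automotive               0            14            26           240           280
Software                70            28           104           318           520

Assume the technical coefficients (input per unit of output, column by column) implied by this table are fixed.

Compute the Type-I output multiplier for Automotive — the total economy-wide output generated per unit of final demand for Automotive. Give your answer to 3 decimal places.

m_A = 2.130

Technical coefficients a_ij = z_ij / X_j:
  a_BB = 280/700 = 0.40, a_AB = 0/700 = 0.00, a_SB = 70/700 = 0.10
  a_BA = 112/280 = 0.40, a_AA = 14/280 = 0.05, a_SA = 28/280 = 0.10
  a_BS = 156/520 = 0.30, a_AS = 26/520 = 0.05, a_SS = 104/520 = 0.20
I − A =
  [   0.60    -0.40    -0.30]
  [   0.00     0.95    -0.05]
  [  -0.10    -0.10     0.80]
Cofactors of I−A, C_ij = (−1)^(i+j)·(minor ij) (rows/columns in the sector order above):
  C_11 = (0.95)(0.80) − (-0.05)(-0.10) = 0.7550
  C_12 = −[(0.00)(0.80) − (-0.05)(-0.10)] = 0.0050
  C_13 = (0.00)(-0.10) − (0.95)(-0.10) = 0.0950
  C_21 = −[(-0.40)(0.80) − (-0.30)(-0.10)] = 0.3500
  C_22 = (0.60)(0.80) − (-0.30)(-0.10) = 0.4500
  C_23 = −[(0.60)(-0.10) − (-0.40)(-0.10)] = 0.1000
  C_31 = (-0.40)(-0.05) − (-0.30)(0.95) = 0.3050
  C_32 = −[(0.60)(-0.05) − (-0.30)(0.00)] = 0.0300
  C_33 = (0.60)(0.95) − (-0.40)(0.00) = 0.5700
det(I−A) = Σ_j (I−A)_1j·C_1j = (0.60)(0.7550) + (-0.40)(0.0050) + (-0.30)(0.0950) = 0.4225
adj(I−A) = Cᵀ =
  [ 0.7550   0.3500   0.3050]
  [ 0.0050   0.4500   0.0300]
  [ 0.0950   0.1000   0.5700]
(I − A)⁻¹ = adj(I−A) / det(I−A) ≈
  [   1.7870     0.8284     0.7219]
  [   0.0118     1.0651     0.0710]
  [   0.2249     0.2367     1.3491]
The output multiplier for sector j is the column-j sum of the Leontief inverse (I − A)⁻¹ = adj(I−A) / det(I−A).
Column A of adj(I−A): (0.3500, 0.4500, 0.1000); det(I−A) = 0.4225.
m_A = (0.3500 + 0.4500 + 0.1000) / 0.4225 = 0.90 / 0.4225 ≈ 2.130.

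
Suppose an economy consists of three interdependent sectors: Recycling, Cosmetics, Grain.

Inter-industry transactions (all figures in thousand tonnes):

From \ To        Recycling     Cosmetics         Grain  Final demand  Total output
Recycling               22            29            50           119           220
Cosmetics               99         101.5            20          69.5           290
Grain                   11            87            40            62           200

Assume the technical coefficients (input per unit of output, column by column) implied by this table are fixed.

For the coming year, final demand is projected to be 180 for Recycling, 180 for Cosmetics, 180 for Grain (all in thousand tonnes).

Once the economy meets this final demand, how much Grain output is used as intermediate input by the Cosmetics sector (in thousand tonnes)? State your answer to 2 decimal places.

z_GC = 189.87

Technical coefficients a_ij = z_ij / X_j:
  a_RR = 22/220 = 0.10, a_CR = 99/220 = 0.45, a_GR = 11/220 = 0.05
  a_RC = 29/290 = 0.10, a_CC = 101.5/290 = 0.35, a_GC = 87/290 = 0.30
  a_RG = 50/200 = 0.25, a_CG = 20/200 = 0.10, a_GG = 40/200 = 0.20
I − A =
  [   0.90    -0.10    -0.25]
  [  -0.45     0.65    -0.10]
  [  -0.05    -0.30     0.80]
Cofactors of I−A, C_ij = (−1)^(i+j)·(minor ij) (rows/columns in the sector order above):
  C_11 = (0.65)(0.80) − (-0.10)(-0.30) = 0.4900
  C_12 = −[(-0.45)(0.80) − (-0.10)(-0.05)] = 0.3650
  C_13 = (-0.45)(-0.30) − (0.65)(-0.05) = 0.1675
  C_21 = −[(-0.10)(0.80) − (-0.25)(-0.30)] = 0.1550
  C_22 = (0.90)(0.80) − (-0.25)(-0.05) = 0.7075
  C_23 = −[(0.90)(-0.30) − (-0.10)(-0.05)] = 0.2750
  C_31 = (-0.10)(-0.10) − (-0.25)(0.65) = 0.1725
  C_32 = −[(0.90)(-0.10) − (-0.25)(-0.45)] = 0.2025
  C_33 = (0.90)(0.65) − (-0.10)(-0.45) = 0.5400
det(I−A) = Σ_j (I−A)_1j·C_1j = (0.90)(0.4900) + (-0.10)(0.3650) + (-0.25)(0.1675) = 0.362625
adj(I−A) = Cᵀ =
  [ 0.4900   0.1550   0.1725]
  [ 0.3650   0.7075   0.2025]
  [ 0.1675   0.2750   0.5400]
(I − A)⁻¹ = adj(I−A) / det(I−A) ≈
  [   1.3513     0.4274     0.4757]
  [   1.0065     1.9511     0.5584]
  [   0.4619     0.7584     1.4891]
First solve x = (I − A)⁻¹ d = adj(I−A)·d / det(I−A); in particular x_C = (0.3650·180 + 0.7075·180 + 0.2025·180) / 0.362625 = 229.50 / 0.362625 ≈ 632.8852.
Intermediate flow from G to C: z_GC = a_GC · x_C = 0.30 × 229.50 / 0.362625 = 68.85 / 0.362625 ≈ 189.87.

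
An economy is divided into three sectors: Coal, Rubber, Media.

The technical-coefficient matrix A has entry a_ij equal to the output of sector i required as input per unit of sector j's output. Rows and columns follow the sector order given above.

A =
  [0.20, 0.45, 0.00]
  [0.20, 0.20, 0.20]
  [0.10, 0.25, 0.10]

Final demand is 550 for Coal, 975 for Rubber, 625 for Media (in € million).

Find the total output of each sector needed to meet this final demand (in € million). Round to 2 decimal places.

I − A =
  [   0.80    -0.45     0.00]
  [  -0.20     0.80    -0.20]
  [  -0.10    -0.25     0.90]
Cofactors of I−A, C_ij = (−1)^(i+j)·(minor ij) (rows/columns in the sector order above):
  C_11 = (0.80)(0.90) − (-0.20)(-0.25) = 0.6700
  C_12 = −[(-0.20)(0.90) − (-0.20)(-0.10)] = 0.2000
  C_13 = (-0.20)(-0.25) − (0.80)(-0.10) = 0.1300
  C_21 = −[(-0.45)(0.90) − (0.00)(-0.25)] = 0.4050
  C_22 = (0.80)(0.90) − (0.00)(-0.10) = 0.7200
  C_23 = −[(0.80)(-0.25) − (-0.45)(-0.10)] = 0.2450
  C_31 = (-0.45)(-0.20) − (0.00)(0.80) = 0.0900
  C_32 = −[(0.80)(-0.20) − (0.00)(-0.20)] = 0.1600
  C_33 = (0.80)(0.80) − (-0.45)(-0.20) = 0.5500
det(I−A) = Σ_j (I−A)_1j·C_1j = (0.80)(0.6700) + (-0.45)(0.2000) + (0.00)(0.1300) = 0.4460
adj(I−A) = Cᵀ =
  [ 0.6700   0.4050   0.0900]
  [ 0.2000   0.7200   0.1600]
  [ 0.1300   0.2450   0.5500]
(I − A)⁻¹ = adj(I−A) / det(I−A) ≈
  [   1.5022     0.9081     0.2018]
  [   0.4484     1.6143     0.3587]
  [   0.2915     0.5493     1.2332]
x = (I − A)⁻¹ d = adj(I−A)·d / det(I−A), with det(I−A) = 0.4460:
  x_C = (0.6700·550 + 0.4050·975 + 0.0900·625) / 0.4460 = 819.625 / 0.4460 ≈ 1837.72
  x_R = (0.2000·550 + 0.7200·975 + 0.1600·625) / 0.4460 = 912.00 / 0.4460 ≈ 2044.84
  x_M = (0.1300·550 + 0.2450·975 + 0.5500·625) / 0.4460 = 654.125 / 0.4460 ≈ 1466.65

x_C = 1837.72, x_R = 2044.84, x_M = 1466.65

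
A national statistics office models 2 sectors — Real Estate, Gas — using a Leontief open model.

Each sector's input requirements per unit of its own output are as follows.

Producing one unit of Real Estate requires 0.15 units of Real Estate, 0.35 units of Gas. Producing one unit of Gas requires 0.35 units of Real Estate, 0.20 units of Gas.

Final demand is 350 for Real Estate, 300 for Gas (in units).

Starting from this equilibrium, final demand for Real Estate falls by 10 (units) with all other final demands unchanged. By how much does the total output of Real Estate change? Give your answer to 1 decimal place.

I − A =
  [   0.85    -0.35]
  [  -0.35     0.80]
det(I−A) = (0.85)(0.80) − (-0.35)(-0.35) = 0.5575
adj(I−A) = [[0.80, 0.35], [0.35, 0.85]]
(I − A)⁻¹ = adj(I−A) / det(I−A) ≈
  [   1.4350     0.6278]
  [   0.6278     1.5247]
Δx = (I − A)⁻¹ Δd with Δd having -10 in the Real Estate component and 0 elsewhere.
So Δx_R = L_RR · (-10), where L_RR = adj(I−A)_RR / det(I−A) = 0.80 / 0.5575.
Δx_R = 0.80 × (-10) / 0.5575 = -8.00 / 0.5575 ≈ -14.3.

Δx_R = -14.3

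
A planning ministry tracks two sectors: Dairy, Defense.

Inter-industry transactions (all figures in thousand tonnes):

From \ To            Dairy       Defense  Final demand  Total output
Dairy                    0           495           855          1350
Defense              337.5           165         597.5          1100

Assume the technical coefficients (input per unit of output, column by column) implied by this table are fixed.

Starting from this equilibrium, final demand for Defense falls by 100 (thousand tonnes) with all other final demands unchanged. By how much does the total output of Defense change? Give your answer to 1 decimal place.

Δx_2 = -135.6

Technical coefficients a_ij = z_ij / X_j:
  a_11 = 0/1350 = 0.00, a_21 = 337.5/1350 = 0.25
  a_12 = 495/1100 = 0.45, a_22 = 165/1100 = 0.15
I − A =
  [   1.00    -0.45]
  [  -0.25     0.85]
det(I−A) = (1.00)(0.85) − (-0.45)(-0.25) = 0.7375
adj(I−A) = [[0.85, 0.45], [0.25, 1.00]]
(I − A)⁻¹ = adj(I−A) / det(I−A) ≈
  [   1.1525     0.6102]
  [   0.3390     1.3559]
Δx = (I − A)⁻¹ Δd with Δd having -100 in the Defense component and 0 elsewhere.
So Δx_2 = L_22 · (-100), where L_22 = adj(I−A)_22 / det(I−A) = 1.00 / 0.7375.
Δx_2 = 1.00 × (-100) / 0.7375 = -100.00 / 0.7375 ≈ -135.6.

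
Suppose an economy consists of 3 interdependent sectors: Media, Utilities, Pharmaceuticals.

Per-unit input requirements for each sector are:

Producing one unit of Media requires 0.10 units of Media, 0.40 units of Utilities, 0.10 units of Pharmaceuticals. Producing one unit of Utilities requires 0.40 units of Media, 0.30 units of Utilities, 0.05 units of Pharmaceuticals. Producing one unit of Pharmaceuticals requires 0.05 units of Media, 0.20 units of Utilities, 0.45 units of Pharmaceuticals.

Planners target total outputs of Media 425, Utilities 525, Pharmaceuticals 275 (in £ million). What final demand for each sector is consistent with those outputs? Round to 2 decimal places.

d_M = 158.75, d_U = 142.50, d_P = 82.50

I − A =
  [   0.90    -0.40    -0.05]
  [  -0.40     0.70    -0.20]
  [  -0.10    -0.05     0.55]
d = (I − A) x:
  d_M = (+0.90)·425 + (-0.40)·525 + (-0.05)·275 = 158.75
  d_U = (-0.40)·425 + (+0.70)·525 + (-0.20)·275 = 142.50
  d_P = (-0.10)·425 + (-0.05)·525 + (+0.55)·275 = 82.50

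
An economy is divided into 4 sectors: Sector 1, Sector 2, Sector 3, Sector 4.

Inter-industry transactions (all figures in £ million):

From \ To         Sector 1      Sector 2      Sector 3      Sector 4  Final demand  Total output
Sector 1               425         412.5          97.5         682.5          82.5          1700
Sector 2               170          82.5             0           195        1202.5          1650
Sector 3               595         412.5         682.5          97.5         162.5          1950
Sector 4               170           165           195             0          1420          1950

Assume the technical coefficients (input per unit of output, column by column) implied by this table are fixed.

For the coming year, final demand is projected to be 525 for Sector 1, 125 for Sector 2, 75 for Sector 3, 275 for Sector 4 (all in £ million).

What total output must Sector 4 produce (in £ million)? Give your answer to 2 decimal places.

Technical coefficients a_ij = z_ij / X_j:
  a_11 = 425/1700 = 0.25, a_21 = 170/1700 = 0.10, a_31 = 595/1700 = 0.35, a_41 = 170/1700 = 0.10
  a_12 = 412.5/1650 = 0.25, a_22 = 82.5/1650 = 0.05, a_32 = 412.5/1650 = 0.25, a_42 = 165/1650 = 0.10
  a_13 = 97.5/1950 = 0.05, a_23 = 0/1950 = 0.00, a_33 = 682.5/1950 = 0.35, a_43 = 195/1950 = 0.10
  a_14 = 682.5/1950 = 0.35, a_24 = 195/1950 = 0.10, a_34 = 97.5/1950 = 0.05, a_44 = 0/1950 = 0.00
I − A =
  [   0.75    -0.25    -0.05    -0.35]
  [  -0.10     0.95     0.00    -0.10]
  [  -0.35    -0.25     0.65    -0.05]
  [  -0.10    -0.10    -0.10     1.00]
Compute the cofactors C_ij = (−1)^(i+j)·(3×3 minor ij) of I−A; the adjugate is their transpose:
adj(I−A) = Cᵀ =
  [ 0.60375   0.20550   0.08275   0.23600]
  [ 0.07450   0.43100   0.01650   0.07000]
  [ 0.36175   0.28350   0.64075   0.18700]
  [ 0.10400   0.09200   0.07400   0.42900]
det(I−A) = Σ_j (I−A)_1j·C_1j = (0.75)(0.60375) + (-0.25)(0.07450) + (-0.05)(0.36175) + (-0.35)(0.10400) = 0.3797
(I − A)⁻¹ = adj(I−A) / det(I−A) ≈
  [   1.5901     0.5412     0.2179     0.6215]
  [   0.1962     1.1351     0.0435     0.1844]
  [   0.9527     0.7466     1.6875     0.4925]
  [   0.2739     0.2423     0.1949     1.1298]
x = (I − A)⁻¹ d = adj(I−A)·d / det(I−A), with det(I−A) = 0.3797:
  x_1 = (0.60375·525 + 0.20550·125 + 0.08275·75 + 0.23600·275) / 0.3797 = 413.7625 / 0.3797 ≈ 1089.71
  x_2 = (0.07450·525 + 0.43100·125 + 0.01650·75 + 0.07000·275) / 0.3797 = 113.475 / 0.3797 ≈ 298.85
  x_3 = (0.36175·525 + 0.28350·125 + 0.64075·75 + 0.18700·275) / 0.3797 = 324.8375 / 0.3797 ≈ 855.51
  x_4 = (0.10400·525 + 0.09200·125 + 0.07400·75 + 0.42900·275) / 0.3797 = 189.625 / 0.3797 ≈ 499.41

x_4 = 499.41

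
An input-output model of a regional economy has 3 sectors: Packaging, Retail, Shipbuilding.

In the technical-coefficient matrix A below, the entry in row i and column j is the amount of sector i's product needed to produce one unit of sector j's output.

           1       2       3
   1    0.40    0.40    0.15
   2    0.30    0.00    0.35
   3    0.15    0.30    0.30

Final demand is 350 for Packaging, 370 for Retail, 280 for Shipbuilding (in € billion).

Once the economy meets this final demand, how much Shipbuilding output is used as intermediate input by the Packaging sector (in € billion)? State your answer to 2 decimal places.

z_31 = 284.51

I − A =
  [   0.60    -0.40    -0.15]
  [  -0.30     1.00    -0.35]
  [  -0.15    -0.30     0.70]
Cofactors of I−A, C_ij = (−1)^(i+j)·(minor ij) (rows/columns in the sector order above):
  C_11 = (1.00)(0.70) − (-0.35)(-0.30) = 0.5950
  C_12 = −[(-0.30)(0.70) − (-0.35)(-0.15)] = 0.2625
  C_13 = (-0.30)(-0.30) − (1.00)(-0.15) = 0.2400
  C_21 = −[(-0.40)(0.70) − (-0.15)(-0.30)] = 0.3250
  C_22 = (0.60)(0.70) − (-0.15)(-0.15) = 0.3975
  C_23 = −[(0.60)(-0.30) − (-0.40)(-0.15)] = 0.2400
  C_31 = (-0.40)(-0.35) − (-0.15)(1.00) = 0.2900
  C_32 = −[(0.60)(-0.35) − (-0.15)(-0.30)] = 0.2550
  C_33 = (0.60)(1.00) − (-0.40)(-0.30) = 0.4800
det(I−A) = Σ_j (I−A)_1j·C_1j = (0.60)(0.5950) + (-0.40)(0.2625) + (-0.15)(0.2400) = 0.2160
adj(I−A) = Cᵀ =
  [ 0.5950   0.3250   0.2900]
  [ 0.2625   0.3975   0.2550]
  [ 0.2400   0.2400   0.4800]
(I − A)⁻¹ = adj(I−A) / det(I−A) ≈
  [   2.7546     1.5046     1.3426]
  [   1.2153     1.8403     1.1806]
  [   1.1111     1.1111     2.2222]
First solve x = (I − A)⁻¹ d = adj(I−A)·d / det(I−A); in particular x_1 = (0.5950·350 + 0.3250·370 + 0.2900·280) / 0.2160 = 409.70 / 0.2160 ≈ 1896.7593.
Intermediate flow from 3 to 1: z_31 = a_31 · x_1 = 0.15 × 409.70 / 0.2160 = 61.455 / 0.2160 ≈ 284.51.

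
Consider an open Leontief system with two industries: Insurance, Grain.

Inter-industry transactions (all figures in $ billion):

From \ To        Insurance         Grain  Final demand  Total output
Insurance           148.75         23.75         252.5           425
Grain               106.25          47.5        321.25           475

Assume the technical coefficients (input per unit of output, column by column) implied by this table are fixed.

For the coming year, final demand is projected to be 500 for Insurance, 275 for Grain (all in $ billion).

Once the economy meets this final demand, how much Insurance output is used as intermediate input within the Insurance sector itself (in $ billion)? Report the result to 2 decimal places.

z_11 = 283.52

Technical coefficients a_ij = z_ij / X_j:
  a_11 = 148.75/425 = 0.35, a_21 = 106.25/425 = 0.25
  a_12 = 23.75/475 = 0.05, a_22 = 47.5/475 = 0.10
I − A =
  [   0.65    -0.05]
  [  -0.25     0.90]
det(I−A) = (0.65)(0.90) − (-0.05)(-0.25) = 0.5725
adj(I−A) = [[0.90, 0.05], [0.25, 0.65]]
(I − A)⁻¹ = adj(I−A) / det(I−A) ≈
  [   1.5721     0.0873]
  [   0.4367     1.1354]
First solve x = (I − A)⁻¹ d = adj(I−A)·d / det(I−A); in particular x_1 = (0.90·500 + 0.05·275) / 0.5725 = 463.75 / 0.5725 ≈ 810.0437.
Intermediate flow from 1 to 1: z_11 = a_11 · x_1 = 0.35 × 463.75 / 0.5725 = 162.3125 / 0.5725 ≈ 283.52.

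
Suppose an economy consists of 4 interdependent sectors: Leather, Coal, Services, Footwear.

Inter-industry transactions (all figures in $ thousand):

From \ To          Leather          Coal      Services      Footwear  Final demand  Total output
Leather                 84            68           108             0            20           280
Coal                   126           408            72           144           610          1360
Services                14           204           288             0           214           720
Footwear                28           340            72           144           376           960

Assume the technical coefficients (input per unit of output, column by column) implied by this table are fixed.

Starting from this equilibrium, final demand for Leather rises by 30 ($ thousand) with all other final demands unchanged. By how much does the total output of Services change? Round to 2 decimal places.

Technical coefficients a_ij = z_ij / X_j:
  a_LL = 84/280 = 0.30, a_CL = 126/280 = 0.45, a_SL = 14/280 = 0.05, a_FL = 28/280 = 0.10
  a_LC = 68/1360 = 0.05, a_CC = 408/1360 = 0.30, a_SC = 204/1360 = 0.15, a_FC = 340/1360 = 0.25
  a_LS = 108/720 = 0.15, a_CS = 72/720 = 0.10, a_SS = 288/720 = 0.40, a_FS = 72/720 = 0.10
  a_LF = 0/960 = 0.00, a_CF = 144/960 = 0.15, a_SF = 0/960 = 0.00, a_FF = 144/960 = 0.15
I − A =
  [   0.70    -0.05    -0.15     0.00]
  [  -0.45     0.70    -0.10    -0.15]
  [  -0.05    -0.15     0.60     0.00]
  [  -0.10    -0.25    -0.10     0.85]
Compute the cofactors C_ij = (−1)^(i+j)·(3×3 minor ij) of I−A; the adjugate is their transpose:
adj(I−A) = Cᵀ =
  [ 0.319500   0.044625   0.088625   0.007875]
  [ 0.243500   0.350625   0.129625   0.061875]
  [ 0.087500   0.091375   0.370375   0.016125]
  [ 0.119500   0.119125   0.092125   0.254375]
det(I−A) = Σ_j (I−A)_1j·C_1j = (0.70)(0.319500) + (-0.05)(0.243500) + (-0.15)(0.087500) + (0.00)(0.119500) = 0.19835
(I − A)⁻¹ = adj(I−A) / det(I−A) ≈
  [   1.6108     0.2250     0.4468     0.0397]
  [   1.2276     1.7677     0.6535     0.3119]
  [   0.4411     0.4607     1.8673     0.0813]
  [   0.6025     0.6006     0.4645     1.2825]
Δx = (I − A)⁻¹ Δd with Δd having +30 in the Leather component and 0 elsewhere.
So Δx_S = L_SL · (+30), where L_SL = adj(I−A)_SL / det(I−A) = 0.087500 / 0.19835.
Δx_S = 0.087500 × (+30) / 0.19835 = 2.625 / 0.19835 ≈ 13.23.

Δx_S = 13.23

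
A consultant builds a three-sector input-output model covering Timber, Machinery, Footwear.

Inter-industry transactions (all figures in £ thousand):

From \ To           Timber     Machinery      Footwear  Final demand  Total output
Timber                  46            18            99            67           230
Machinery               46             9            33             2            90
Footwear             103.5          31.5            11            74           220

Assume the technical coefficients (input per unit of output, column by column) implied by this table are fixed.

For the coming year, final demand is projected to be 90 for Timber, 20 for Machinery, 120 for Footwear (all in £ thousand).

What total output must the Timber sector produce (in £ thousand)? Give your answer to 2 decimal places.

Technical coefficients a_ij = z_ij / X_j:
  a_11 = 46/230 = 0.20, a_21 = 46/230 = 0.20, a_31 = 103.5/230 = 0.45
  a_12 = 18/90 = 0.20, a_22 = 9/90 = 0.10, a_32 = 31.5/90 = 0.35
  a_13 = 99/220 = 0.45, a_23 = 33/220 = 0.15, a_33 = 11/220 = 0.05
I − A =
  [   0.80    -0.20    -0.45]
  [  -0.20     0.90    -0.15]
  [  -0.45    -0.35     0.95]
Cofactors of I−A, C_ij = (−1)^(i+j)·(minor ij) (rows/columns in the sector order above):
  C_11 = (0.90)(0.95) − (-0.15)(-0.35) = 0.8025
  C_12 = −[(-0.20)(0.95) − (-0.15)(-0.45)] = 0.2575
  C_13 = (-0.20)(-0.35) − (0.90)(-0.45) = 0.4750
  C_21 = −[(-0.20)(0.95) − (-0.45)(-0.35)] = 0.3475
  C_22 = (0.80)(0.95) − (-0.45)(-0.45) = 0.5575
  C_23 = −[(0.80)(-0.35) − (-0.20)(-0.45)] = 0.3700
  C_31 = (-0.20)(-0.15) − (-0.45)(0.90) = 0.4350
  C_32 = −[(0.80)(-0.15) − (-0.45)(-0.20)] = 0.2100
  C_33 = (0.80)(0.90) − (-0.20)(-0.20) = 0.6800
det(I−A) = Σ_j (I−A)_1j·C_1j = (0.80)(0.8025) + (-0.20)(0.2575) + (-0.45)(0.4750) = 0.37675
adj(I−A) = Cᵀ =
  [ 0.8025   0.3475   0.4350]
  [ 0.2575   0.5575   0.2100]
  [ 0.4750   0.3700   0.6800]
(I − A)⁻¹ = adj(I−A) / det(I−A) ≈
  [   2.1301     0.9224     1.1546]
  [   0.6835     1.4798     0.5574]
  [   1.2608     0.9821     1.8049]
x = (I − A)⁻¹ d = adj(I−A)·d / det(I−A), with det(I−A) = 0.37675:
  x_1 = (0.8025·90 + 0.3475·20 + 0.4350·120) / 0.37675 = 131.375 / 0.37675 ≈ 348.71
  x_2 = (0.2575·90 + 0.5575·20 + 0.2100·120) / 0.37675 = 59.525 / 0.37675 ≈ 158.00
  x_3 = (0.4750·90 + 0.3700·20 + 0.6800·120) / 0.37675 = 131.75 / 0.37675 ≈ 349.70

x_1 = 348.71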